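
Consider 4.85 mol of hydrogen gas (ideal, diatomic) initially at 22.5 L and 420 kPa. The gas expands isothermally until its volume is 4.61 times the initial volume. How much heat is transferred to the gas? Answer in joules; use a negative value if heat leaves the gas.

14400 J

T₁ = P₁V₁/(nR) = 420×22.5/(4.85×8.314) = 234 K.
Isothermal: T stays 234 K; PV = const ⇒ V₂ = 104 L, P₂ = 91.1 kPa.
ΔU = 0 (ideal gas, T constant).
W = nRT ln(V₂/V₁) = 4.85×8.314×234×ln(4.61) = 14400 J.
Q = ΔU + W = 14400 J.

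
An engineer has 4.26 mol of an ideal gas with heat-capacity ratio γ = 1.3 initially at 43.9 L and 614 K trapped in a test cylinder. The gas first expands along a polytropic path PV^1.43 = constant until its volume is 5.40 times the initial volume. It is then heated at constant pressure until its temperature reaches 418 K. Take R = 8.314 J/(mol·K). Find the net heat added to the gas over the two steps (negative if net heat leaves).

7220 J

P₁ = nRT₁/V₁ = 4.26×8.314×614/43.9 = 495 kPa.
Step 1 — Polytropic n=1.43: T₂ = T₁(V₁/V₂)^(n−1) = 614×(0.185)^0.43 = 297 K; P₂ = P₁(V₁/V₂)^n = 44.4 kPa.
W = (P₁V₁−P₂V₂)/(n−1) = (495×43.9−44.4×237)/0.43 = 26100 J.
ΔU = nCvΔT = 4.26×27.7×(297−614) = -37400 J.
Q = ΔU + W = -11300 J.
State after step 1: P = 44.4 kPa, V = 237 L, T = 297 K.
Step 2 — Isobaric: P stays 44.4 kPa; V/T = const ⇒ T₂ = 418 K, V₂ = 333 L.
W = PΔV = 44.4×(333−237) kPa·L = 4270 J.
ΔU = nCvΔT = 4.26×27.7×(418−297) = 14200 J.
Q = ΔU + W = nCpΔT = 18500 J.
Net over both steps: W = 30400 J, Q = 7220 J, ΔU = -23100 J.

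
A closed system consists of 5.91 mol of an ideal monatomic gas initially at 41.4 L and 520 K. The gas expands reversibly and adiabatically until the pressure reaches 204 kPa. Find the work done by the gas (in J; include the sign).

13700 J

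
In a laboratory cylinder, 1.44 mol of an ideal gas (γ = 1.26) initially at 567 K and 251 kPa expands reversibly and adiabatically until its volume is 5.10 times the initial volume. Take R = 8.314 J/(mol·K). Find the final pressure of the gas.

32.2 kPa

V₁ = nRT₁/P₁ = 1.44×8.314×567/251 = 27.0 L.
Adiabatic: TV^(γ−1) = const ⇒ T₂ = 567×(0.196)^0.260 = 371 K; PV^γ = const ⇒ P₂ = 32.2 kPa.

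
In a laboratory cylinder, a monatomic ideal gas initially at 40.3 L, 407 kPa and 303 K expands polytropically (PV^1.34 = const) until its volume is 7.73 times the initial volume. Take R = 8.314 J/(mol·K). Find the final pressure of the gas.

Polytropic n=1.34: T₂ = T₁(V₁/V₂)^(n−1) = 303×(0.129)^0.34 = 151 K; P₂ = P₁(V₁/V₂)^n = 26.3 kPa.

26.3 kPa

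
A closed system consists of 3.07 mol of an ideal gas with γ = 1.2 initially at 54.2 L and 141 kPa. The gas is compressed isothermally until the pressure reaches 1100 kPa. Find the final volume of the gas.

T₁ = P₁V₁/(nR) = 141×54.2/(3.07×8.314) = 299 K.
Isothermal: T stays 299 K; PV = const ⇒ V₂ = 6.95 L, P₂ = 1100 kPa.

6.95 L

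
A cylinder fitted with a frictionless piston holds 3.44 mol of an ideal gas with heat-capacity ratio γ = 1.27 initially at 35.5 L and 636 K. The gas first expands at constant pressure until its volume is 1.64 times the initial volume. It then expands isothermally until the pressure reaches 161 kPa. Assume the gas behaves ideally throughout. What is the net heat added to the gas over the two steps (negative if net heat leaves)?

P₁ = nRT₁/V₁ = 3.44×8.314×636/35.5 = 512 kPa.
Step 1 — Isobaric: P stays 512 kPa; V/T = const ⇒ T₂ = 1040 K, V₂ = 58.2 L.
W = PΔV = 512×(58.2−35.5) kPa·L = 11600 J.
ΔU = nCvΔT = 3.44×30.8×(1040−636) = 43100 J.
Q = ΔU + W = nCpΔT = 54800 J.
State after step 1: P = 512 kPa, V = 58.2 L, T = 1040 K.
Step 2 — Isothermal: T stays 1040 K; PV = const ⇒ V₂ = 185 L, P₂ = 161 kPa.
ΔU = 0 (ideal gas, T constant).
W = nRT ln(V₂/V₁) = 3.44×8.314×1040×ln(3.18) = 34500 J.
Q = ΔU + W = 34500 J.
Net over both steps: W = 46200 J, Q = 89300 J, ΔU = 43100 J.

89300 J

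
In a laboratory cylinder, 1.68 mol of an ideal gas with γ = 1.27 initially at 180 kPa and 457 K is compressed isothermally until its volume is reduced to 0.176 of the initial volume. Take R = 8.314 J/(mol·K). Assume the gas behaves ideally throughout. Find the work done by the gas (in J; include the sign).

-11100 J

V₁ = nRT₁/P₁ = 1.68×8.314×457/180 = 35.5 L.
Isothermal: T stays 457 K; PV = const ⇒ V₂ = 6.24 L, P₂ = 1020 kPa.
W = nRT ln(V₂/V₁) = 1.68×8.314×457×ln(0.176) = -11100 J.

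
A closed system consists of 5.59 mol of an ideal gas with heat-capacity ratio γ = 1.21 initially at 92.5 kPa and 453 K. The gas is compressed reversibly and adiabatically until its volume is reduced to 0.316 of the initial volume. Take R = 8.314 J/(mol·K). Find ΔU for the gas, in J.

27400 J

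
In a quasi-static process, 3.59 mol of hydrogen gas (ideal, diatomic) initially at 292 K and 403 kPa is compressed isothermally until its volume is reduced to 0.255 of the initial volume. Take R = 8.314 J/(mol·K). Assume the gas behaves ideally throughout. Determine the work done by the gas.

-11900 J

V₁ = nRT₁/P₁ = 3.59×8.314×292/403 = 21.6 L.
Isothermal: T stays 292 K; PV = const ⇒ V₂ = 5.51 L, P₂ = 1580 kPa.
W = nRT ln(V₂/V₁) = 3.59×8.314×292×ln(0.255) = -11900 J.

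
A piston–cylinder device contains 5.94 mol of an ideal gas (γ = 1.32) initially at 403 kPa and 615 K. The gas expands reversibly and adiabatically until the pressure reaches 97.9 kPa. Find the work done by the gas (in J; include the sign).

V₁ = nRT₁/P₁ = 5.94×8.314×615/403 = 75.4 L.
Adiabatic: T₂/T₁ = (P₂/P₁)^((γ−1)/γ) ⇒ T₂ = 615×(0.243)^0.242 = 436 K; V₂ = 220 L.
ΔU = nCvΔT = 5.94×26.0×(436−615) = -27600 J.
Q = 0 for an adiabatic process, so W = −ΔU = 27600 J.

27600 J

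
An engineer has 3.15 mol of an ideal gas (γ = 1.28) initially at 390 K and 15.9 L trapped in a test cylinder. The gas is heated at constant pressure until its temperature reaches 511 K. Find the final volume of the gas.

20.8 L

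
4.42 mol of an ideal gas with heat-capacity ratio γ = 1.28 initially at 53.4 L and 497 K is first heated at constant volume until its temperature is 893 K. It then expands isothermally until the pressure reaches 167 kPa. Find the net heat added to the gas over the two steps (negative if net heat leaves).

94700 J

P₁ = nRT₁/V₁ = 4.42×8.314×497/53.4 = 342 kPa.
Step 1 — Isochoric: V stays 53.4 L; P/T = const ⇒ T₂ = 893 K, P₂ = 615 kPa.
W = 0 (no volume change).
ΔU = nCvΔT = 4.42×29.7×(893−497) = 52000 J.
Q = ΔU = 52000 J.
State after step 1: P = 615 kPa, V = 53.4 L, T = 893 K.
Step 2 — Isothermal: T stays 893 K; PV = const ⇒ V₂ = 197 L, P₂ = 167 kPa.
ΔU = 0 (ideal gas, T constant).
W = nRT ln(V₂/V₁) = 4.42×8.314×893×ln(3.68) = 42800 J.
Q = ΔU + W = 42800 J.
Net over both steps: W = 42800 J, Q = 94700 J, ΔU = 52000 J.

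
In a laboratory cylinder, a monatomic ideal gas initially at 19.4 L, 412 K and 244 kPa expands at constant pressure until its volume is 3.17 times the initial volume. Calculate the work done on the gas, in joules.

n = P₁V₁/(RT₁) = 244×19.4/(8.314×412) = 1.38 mol.
Isobaric: P stays 244 kPa; V/T = const ⇒ T₂ = 1310 K, V₂ = 61.5 L.
W = PΔV = 244×(61.5−19.4) kPa·L = 10300 J.
Work done on the gas = −W_by = -10300 J.

-10300 J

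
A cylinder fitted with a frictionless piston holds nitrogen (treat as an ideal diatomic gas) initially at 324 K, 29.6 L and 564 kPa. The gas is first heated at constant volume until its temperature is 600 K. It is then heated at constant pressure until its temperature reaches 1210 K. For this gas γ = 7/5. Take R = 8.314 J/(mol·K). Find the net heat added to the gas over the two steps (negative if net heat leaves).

146000 J

n = P₁V₁/(RT₁) = 564×29.6/(8.314×324) = 6.20 mol.
Step 1 — Isochoric: V stays 29.6 L; P/T = const ⇒ T₂ = 600 K, P₂ = 1040 kPa.
W = 0 (no volume change).
ΔU = nCvΔT = 6.20×20.8×(600−324) = 35600 J.
Q = ΔU = 35600 J.
State after step 1: P = 1040 kPa, V = 29.6 L, T = 600 K.
Step 2 — Isobaric: P stays 1040 kPa; V/T = const ⇒ T₂ = 1210 K, V₂ = 59.7 L.
W = PΔV = 1040×(59.7−29.6) kPa·L = 31400 J.
ΔU = nCvΔT = 6.20×20.8×(1210−600) = 78600 J.
Q = ΔU + W = nCpΔT = 110000 J.
Net over both steps: W = 31400 J, Q = 146000 J, ΔU = 114000 J.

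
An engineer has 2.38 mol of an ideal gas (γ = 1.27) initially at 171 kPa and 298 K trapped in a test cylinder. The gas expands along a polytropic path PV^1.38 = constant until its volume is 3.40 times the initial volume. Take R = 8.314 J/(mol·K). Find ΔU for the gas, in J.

-8120 J

V₁ = nRT₁/P₁ = 2.38×8.314×298/171 = 34.5 L.
Polytropic n=1.38: T₂ = T₁(V₁/V₂)^(n−1) = 298×(0.294)^0.38 = 187 K; P₂ = P₁(V₁/V₂)^n = 31.6 kPa.
For an ideal gas ΔU = nCvΔT with Cv = R/(γ−1) = 30.8 J/(mol·K).
ΔU = 2.38×30.8×(187−298) = -8120 J.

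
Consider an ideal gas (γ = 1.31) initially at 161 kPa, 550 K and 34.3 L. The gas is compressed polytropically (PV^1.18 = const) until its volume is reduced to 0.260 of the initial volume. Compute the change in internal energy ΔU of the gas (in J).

n = P₁V₁/(RT₁) = 161×34.3/(8.314×550) = 1.21 mol.
Polytropic n=1.18: T₂ = T₁(V₁/V₂)^(n−1) = 550×(3.85)^0.18 = 701 K; P₂ = P₁(V₁/V₂)^n = 789 kPa.
For an ideal gas ΔU = nCvΔT with Cv = R/(γ−1) = 26.8 J/(mol·K).
ΔU = 1.21×26.8×(701−550) = 4890 J.

4890 J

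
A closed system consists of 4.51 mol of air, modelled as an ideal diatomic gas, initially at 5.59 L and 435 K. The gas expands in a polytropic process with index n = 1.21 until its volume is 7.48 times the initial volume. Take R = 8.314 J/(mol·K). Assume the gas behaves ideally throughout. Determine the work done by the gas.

26800 J

P₁ = nRT₁/V₁ = 4.51×8.314×435/5.59 = 2920 kPa.
Polytropic n=1.21: T₂ = T₁(V₁/V₂)^(n−1) = 435×(0.134)^0.21 = 285 K; P₂ = P₁(V₁/V₂)^n = 256 kPa.
W = (P₁V₁−P₂V₂)/(n−1) = (2920×5.59−256×41.8)/0.21 = 26800 J.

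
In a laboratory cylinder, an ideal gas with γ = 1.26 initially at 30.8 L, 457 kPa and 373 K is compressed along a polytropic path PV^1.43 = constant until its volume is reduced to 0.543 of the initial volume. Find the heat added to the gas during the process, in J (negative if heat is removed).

n = P₁V₁/(RT₁) = 457×30.8/(8.314×373) = 4.54 mol.
Polytropic n=1.43: T₂ = T₁(V₁/V₂)^(n−1) = 373×(1.84)^0.43 = 485 K; P₂ = P₁(V₁/V₂)^n = 1090 kPa.
W = (P₁V₁−P₂V₂)/(n−1) = (457×30.8−1090×16.7)/0.43 = -9830 J.
ΔU = nCvΔT = 4.54×32.0×(485−373) = 16300 J.
Q = ΔU + W = 6430 J.

6430 J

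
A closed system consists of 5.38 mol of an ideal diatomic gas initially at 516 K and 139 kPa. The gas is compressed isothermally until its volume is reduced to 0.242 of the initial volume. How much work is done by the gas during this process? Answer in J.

-32700 J

V₁ = nRT₁/P₁ = 5.38×8.314×516/139 = 166 L.
Isothermal: T stays 516 K; PV = const ⇒ V₂ = 40.2 L, P₂ = 574 kPa.
W = nRT ln(V₂/V₁) = 5.38×8.314×516×ln(0.242) = -32700 J.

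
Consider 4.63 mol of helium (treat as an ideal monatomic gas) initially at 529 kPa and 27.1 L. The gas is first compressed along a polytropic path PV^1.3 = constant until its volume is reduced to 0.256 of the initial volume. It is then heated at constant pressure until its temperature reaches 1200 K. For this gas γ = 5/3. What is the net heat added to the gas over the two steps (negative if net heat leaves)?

48300 J

T₁ = P₁V₁/(nR) = 529×27.1/(4.63×8.314) = 372 K.
Step 1 — Polytropic n=1.3: T₂ = T₁(V₁/V₂)^(n−1) = 372×(3.91)^0.30 = 560 K; P₂ = P₁(V₁/V₂)^n = 3110 kPa.
W = (P₁V₁−P₂V₂)/(n−1) = (529×27.1−3110×6.94)/0.30 = -24100 J.
ΔU = nCvΔT = 4.63×12.5×(560−372) = 10900 J.
Q = ΔU + W = -13300 J.
State after step 1: P = 3110 kPa, V = 6.94 L, T = 560 K.
Step 2 — Isobaric: P stays 3110 kPa; V/T = const ⇒ T₂ = 1200 K, V₂ = 14.9 L.
W = PΔV = 3110×(14.9−6.94) kPa·L = 24600 J.
ΔU = nCvΔT = 4.63×12.5×(1200−560) = 36900 J.
Q = ΔU + W = nCpΔT = 61500 J.
Net over both steps: W = 487 J, Q = 48300 J, ΔU = 47800 J.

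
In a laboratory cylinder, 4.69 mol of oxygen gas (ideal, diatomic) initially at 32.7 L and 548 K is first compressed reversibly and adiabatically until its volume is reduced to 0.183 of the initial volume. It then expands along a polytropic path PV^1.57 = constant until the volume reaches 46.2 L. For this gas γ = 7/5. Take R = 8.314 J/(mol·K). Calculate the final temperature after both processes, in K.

P₁ = nRT₁/V₁ = 4.69×8.314×548/32.7 = 653 kPa.
Step 1 — Adiabatic: TV^(γ−1) = const ⇒ T₂ = 548×(5.46)^0.400 = 1080 K; PV^γ = const ⇒ P₂ = 7040 kPa.
ΔU = nCvΔT = 4.69×20.8×(1080−548) = 52000 J.
Q = 0 for an adiabatic process, so W = −ΔU = -52000 J.
State after step 1: P = 7040 kPa, V = 5.98 L, T = 1080 K.
Step 2 — Polytropic n=1.57: T₂ = T₁(V₁/V₂)^(n−1) = 1080×(0.130)^0.57 = 337 K; P₂ = P₁(V₁/V₂)^n = 285 kPa.
W = (P₁V₁−P₂V₂)/(n−1) = (7040×5.98−285×46.2)/0.57 = 50900 J.
ΔU = nCvΔT = 4.69×20.8×(337−1080) = -72500 J.
Q = ΔU + W = -21600 J.
Net over both steps: W = -1070 J, Q = -21600 J, ΔU = -20600 J.

337 K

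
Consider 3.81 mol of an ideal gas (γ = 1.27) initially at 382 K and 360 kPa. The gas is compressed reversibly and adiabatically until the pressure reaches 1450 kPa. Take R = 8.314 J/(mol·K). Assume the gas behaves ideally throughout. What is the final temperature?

V₁ = nRT₁/P₁ = 3.81×8.314×382/360 = 33.6 L.
Adiabatic: T₂/T₁ = (P₂/P₁)^((γ−1)/γ) ⇒ T₂ = 382×(4.03)^0.213 = 514 K; V₂ = 11.2 L.

514 K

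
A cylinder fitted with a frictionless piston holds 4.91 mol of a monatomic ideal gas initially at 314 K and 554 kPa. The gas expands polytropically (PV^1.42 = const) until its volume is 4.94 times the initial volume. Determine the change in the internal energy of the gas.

-9400 J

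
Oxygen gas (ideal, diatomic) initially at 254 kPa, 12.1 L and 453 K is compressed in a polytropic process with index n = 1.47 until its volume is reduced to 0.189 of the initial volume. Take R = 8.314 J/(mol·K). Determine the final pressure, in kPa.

Polytropic n=1.47: T₂ = T₁(V₁/V₂)^(n−1) = 453×(5.29)^0.47 = 991 K; P₂ = P₁(V₁/V₂)^n = 2940 kPa.

2940 kPa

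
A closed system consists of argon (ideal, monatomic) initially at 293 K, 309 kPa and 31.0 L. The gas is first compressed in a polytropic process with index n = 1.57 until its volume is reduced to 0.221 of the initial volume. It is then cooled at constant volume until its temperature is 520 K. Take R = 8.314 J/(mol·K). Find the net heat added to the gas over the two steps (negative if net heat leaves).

-11800 J

n = P₁V₁/(RT₁) = 309×31.0/(8.314×293) = 3.93 mol.
Step 1 — Polytropic n=1.57: T₂ = T₁(V₁/V₂)^(n−1) = 293×(4.52)^0.57 = 693 K; P₂ = P₁(V₁/V₂)^n = 3310 kPa.
W = (P₁V₁−P₂V₂)/(n−1) = (309×31.0−3310×6.85)/0.57 = -22900 J.
ΔU = nCvΔT = 3.93×12.5×(693−293) = 19600 J.
Q = ΔU + W = -3320 J.
State after step 1: P = 3310 kPa, V = 6.85 L, T = 693 K.
Step 2 — Isochoric: V stays 6.85 L; P/T = const ⇒ T₂ = 520 K, P₂ = 2480 kPa.
W = 0 (no volume change).
ΔU = nCvΔT = 3.93×12.5×(520−693) = -8470 J.
Q = ΔU = -8470 J.
Net over both steps: W = -22900 J, Q = -11800 J, ΔU = 11100 J.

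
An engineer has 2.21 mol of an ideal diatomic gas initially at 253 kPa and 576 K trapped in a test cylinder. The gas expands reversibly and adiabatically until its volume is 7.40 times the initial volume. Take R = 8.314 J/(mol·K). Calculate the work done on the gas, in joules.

V₁ = nRT₁/P₁ = 2.21×8.314×576/253 = 41.8 L.
Adiabatic: TV^(γ−1) = const ⇒ T₂ = 576×(0.135)^0.400 = 259 K; PV^γ = const ⇒ P₂ = 15.4 kPa.
ΔU = nCvΔT = 2.21×20.8×(259−576) = -14600 J.
Q = 0 for an adiabatic process, so W = −ΔU = 14600 J.
Work done on the gas = −W_by = -14600 J.

-14600 J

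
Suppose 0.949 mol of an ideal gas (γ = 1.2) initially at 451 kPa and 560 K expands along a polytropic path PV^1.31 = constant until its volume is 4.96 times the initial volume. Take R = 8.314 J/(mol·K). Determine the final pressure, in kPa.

55.3 kPa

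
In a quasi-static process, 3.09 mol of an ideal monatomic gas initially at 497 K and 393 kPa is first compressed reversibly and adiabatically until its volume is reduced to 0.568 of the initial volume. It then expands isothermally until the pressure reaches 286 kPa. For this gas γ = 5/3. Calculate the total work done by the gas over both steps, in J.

14700 J

V₁ = nRT₁/P₁ = 3.09×8.314×497/393 = 32.5 L.
Step 1 — Adiabatic: TV^(γ−1) = const ⇒ T₂ = 497×(1.76)^0.667 = 725 K; PV^γ = const ⇒ P₂ = 1010 kPa.
ΔU = nCvΔT = 3.09×12.5×(725−497) = 8770 J.
Q = 0 for an adiabatic process, so W = −ΔU = -8770 J.
State after step 1: P = 1010 kPa, V = 18.5 L, T = 725 K.
Step 2 — Isothermal: T stays 725 K; PV = const ⇒ V₂ = 65.1 L, P₂ = 286 kPa.
ΔU = 0 (ideal gas, T constant).
W = nRT ln(V₂/V₁) = 3.09×8.314×725×ln(3.53) = 23500 J.
Q = ΔU + W = 23500 J.
Net over both steps: W = 14700 J, Q = 23500 J, ΔU = 8770 J.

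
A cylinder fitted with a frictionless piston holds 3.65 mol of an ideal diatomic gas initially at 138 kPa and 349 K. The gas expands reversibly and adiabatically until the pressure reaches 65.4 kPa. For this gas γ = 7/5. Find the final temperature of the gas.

V₁ = nRT₁/P₁ = 3.65×8.314×349/138 = 76.7 L.
Adiabatic: T₂/T₁ = (P₂/P₁)^((γ−1)/γ) ⇒ T₂ = 349×(0.474)^0.286 = 282 K; V₂ = 131 L.

282 K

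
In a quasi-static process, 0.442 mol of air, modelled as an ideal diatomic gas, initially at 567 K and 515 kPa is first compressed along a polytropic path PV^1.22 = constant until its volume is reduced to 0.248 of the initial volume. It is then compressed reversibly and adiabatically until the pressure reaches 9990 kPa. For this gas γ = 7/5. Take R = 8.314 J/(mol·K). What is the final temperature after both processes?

1110 K

V₁ = nRT₁/P₁ = 0.442×8.314×567/515 = 4.05 L.
Step 1 — Polytropic n=1.22: T₂ = T₁(V₁/V₂)^(n−1) = 567×(4.03)^0.22 = 771 K; P₂ = P₁(V₁/V₂)^n = 2820 kPa.
W = (P₁V₁−P₂V₂)/(n−1) = (515×4.05−2820×1.00)/0.22 = -3400 J.
ΔU = nCvΔT = 0.442×20.8×(771−567) = 1870 J.
Q = ΔU + W = -1530 J.
State after step 1: P = 2820 kPa, V = 1.00 L, T = 771 K.
Step 2 — Adiabatic: T₂/T₁ = (P₂/P₁)^((γ−1)/γ) ⇒ T₂ = 771×(3.54)^0.286 = 1110 K; V₂ = 0.407 L.
ΔU = nCvΔT = 0.442×20.8×(1110−771) = 3080 J.
Q = 0 for an adiabatic process, so W = −ΔU = -3080 J.
Net over both steps: W = -6480 J, Q = -1530 J, ΔU = 4950 J.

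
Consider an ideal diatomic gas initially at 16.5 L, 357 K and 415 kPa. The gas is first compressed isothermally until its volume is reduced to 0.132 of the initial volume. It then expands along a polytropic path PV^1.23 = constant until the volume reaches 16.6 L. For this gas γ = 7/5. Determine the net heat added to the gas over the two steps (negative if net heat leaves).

-9140 J

n = P₁V₁/(RT₁) = 415×16.5/(8.314×357) = 2.31 mol.
Step 1 — Isothermal: T stays 357 K; PV = const ⇒ V₂ = 2.18 L, P₂ = 3140 kPa.
ΔU = 0 (ideal gas, T constant).
W = nRT ln(V₂/V₁) = 2.31×8.314×357×ln(0.132) = -13900 J.
Q = ΔU + W = -13900 J.
State after step 1: P = 3140 kPa, V = 2.18 L, T = 357 K.
Step 2 — Polytropic n=1.23: T₂ = T₁(V₁/V₂)^(n−1) = 357×(0.131)^0.23 = 224 K; P₂ = P₁(V₁/V₂)^n = 259 kPa.
W = (P₁V₁−P₂V₂)/(n−1) = (3140×2.18−259×16.6)/0.23 = 11100 J.
ΔU = nCvΔT = 2.31×20.8×(224−357) = -6390 J.
Q = ΔU + W = 4720 J.
Net over both steps: W = -2760 J, Q = -9140 J, ΔU = -6390 J.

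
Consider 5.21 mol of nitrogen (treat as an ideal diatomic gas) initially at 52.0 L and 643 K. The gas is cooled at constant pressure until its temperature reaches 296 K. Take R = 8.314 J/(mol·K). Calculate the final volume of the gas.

P₁ = nRT₁/V₁ = 5.21×8.314×643/52.0 = 536 kPa.
Isobaric: P stays 536 kPa; V/T = const ⇒ T₂ = 296 K, V₂ = 23.9 L.

23.9 L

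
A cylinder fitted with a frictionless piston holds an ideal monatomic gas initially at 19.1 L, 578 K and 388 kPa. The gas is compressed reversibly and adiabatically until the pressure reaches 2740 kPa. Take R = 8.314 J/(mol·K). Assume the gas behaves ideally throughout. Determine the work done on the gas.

n = P₁V₁/(RT₁) = 388×19.1/(8.314×578) = 1.54 mol.
Adiabatic: T₂/T₁ = (P₂/P₁)^((γ−1)/γ) ⇒ T₂ = 578×(7.06)^0.400 = 1260 K; V₂ = 5.91 L.
ΔU = nCvΔT = 1.54×12.5×(1260−578) = 13200 J.
Q = 0 for an adiabatic process, so W = −ΔU = -13200 J.
Work done on the gas = −W_by = 13200 J.

13200 J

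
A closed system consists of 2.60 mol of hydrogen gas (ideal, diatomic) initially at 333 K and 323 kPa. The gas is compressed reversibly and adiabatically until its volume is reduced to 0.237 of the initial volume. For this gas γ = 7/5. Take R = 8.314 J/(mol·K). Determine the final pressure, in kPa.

2420 kPa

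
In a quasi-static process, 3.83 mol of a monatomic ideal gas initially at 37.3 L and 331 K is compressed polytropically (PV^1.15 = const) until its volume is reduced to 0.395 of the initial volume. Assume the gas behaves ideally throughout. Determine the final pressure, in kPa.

P₁ = nRT₁/V₁ = 3.83×8.314×331/37.3 = 283 kPa.
Polytropic n=1.15: T₂ = T₁(V₁/V₂)^(n−1) = 331×(2.53)^0.15 = 380 K; P₂ = P₁(V₁/V₂)^n = 822 kPa.

822 kPa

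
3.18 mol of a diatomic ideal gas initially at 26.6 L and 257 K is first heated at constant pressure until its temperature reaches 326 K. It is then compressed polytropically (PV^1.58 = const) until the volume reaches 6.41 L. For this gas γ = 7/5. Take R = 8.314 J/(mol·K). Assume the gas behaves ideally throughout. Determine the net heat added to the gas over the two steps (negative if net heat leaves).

P₁ = nRT₁/V₁ = 3.18×8.314×257/26.6 = 255 kPa.
Step 1 — Isobaric: P stays 255 kPa; V/T = const ⇒ T₂ = 326 K, V₂ = 33.7 L.
W = PΔV = 255×(33.7−26.6) kPa·L = 1820 J.
ΔU = nCvΔT = 3.18×20.8×(326−257) = 4560 J.
Q = ΔU + W = nCpΔT = 6380 J.
State after step 1: P = 255 kPa, V = 33.7 L, T = 326 K.
Step 2 — Polytropic n=1.58: T₂ = T₁(V₁/V₂)^(n−1) = 326×(5.26)^0.58 = 854 K; P₂ = P₁(V₁/V₂)^n = 3520 kPa.
W = (P₁V₁−P₂V₂)/(n−1) = (255×33.7−3520×6.41)/0.58 = -24100 J.
ΔU = nCvΔT = 3.18×20.8×(854−326) = 34900 J.
Q = ΔU + W = 10800 J.
Net over both steps: W = -22300 J, Q = 17200 J, ΔU = 39500 J.

17200 J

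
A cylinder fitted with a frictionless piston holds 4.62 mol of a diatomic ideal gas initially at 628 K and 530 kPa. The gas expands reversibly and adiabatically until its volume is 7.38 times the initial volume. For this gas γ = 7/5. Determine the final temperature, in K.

V₁ = nRT₁/P₁ = 4.62×8.314×628/530 = 45.5 L.
Adiabatic: TV^(γ−1) = const ⇒ T₂ = 628×(0.136)^0.400 = 282 K; PV^γ = const ⇒ P₂ = 32.3 kPa.

282 K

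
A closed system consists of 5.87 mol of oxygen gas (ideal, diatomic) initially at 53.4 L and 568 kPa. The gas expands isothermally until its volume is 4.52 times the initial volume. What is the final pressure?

126 kPa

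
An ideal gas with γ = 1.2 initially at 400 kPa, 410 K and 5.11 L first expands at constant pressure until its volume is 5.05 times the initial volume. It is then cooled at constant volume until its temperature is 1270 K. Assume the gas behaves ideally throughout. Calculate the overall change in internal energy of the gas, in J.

21400 J

n = P₁V₁/(RT₁) = 400×5.11/(8.314×410) = 0.600 mol.
Step 1 — Isobaric: P stays 400 kPa; V/T = const ⇒ T₂ = 2070 K, V₂ = 25.8 L.
W = PΔV = 400×(25.8−5.11) kPa·L = 8280 J.
ΔU = nCvΔT = 0.600×41.6×(2070−410) = 41400 J.
Q = ΔU + W = nCpΔT = 49700 J.
State after step 1: P = 400 kPa, V = 25.8 L, T = 2070 K.
Step 2 — Isochoric: V stays 25.8 L; P/T = const ⇒ T₂ = 1270 K, P₂ = 245 kPa.
W = 0 (no volume change).
ΔU = nCvΔT = 0.600×41.6×(1270−2070) = -20000 J.
Q = ΔU = -20000 J.
Net over both steps: W = 8280 J, Q = 29700 J, ΔU = 21400 J.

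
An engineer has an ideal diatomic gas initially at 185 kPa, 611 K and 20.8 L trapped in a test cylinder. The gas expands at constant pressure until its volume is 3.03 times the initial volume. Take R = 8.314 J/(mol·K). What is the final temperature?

Isobaric: P stays 185 kPa; V/T = const ⇒ T₂ = 1850 K, V₂ = 63.0 L.

1850 K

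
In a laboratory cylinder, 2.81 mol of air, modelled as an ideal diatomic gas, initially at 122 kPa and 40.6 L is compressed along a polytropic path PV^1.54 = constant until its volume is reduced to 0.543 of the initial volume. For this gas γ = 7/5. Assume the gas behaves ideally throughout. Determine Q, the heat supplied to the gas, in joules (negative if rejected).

1250 J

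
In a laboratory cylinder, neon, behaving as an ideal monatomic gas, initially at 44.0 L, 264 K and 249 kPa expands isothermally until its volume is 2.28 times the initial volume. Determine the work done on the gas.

n = P₁V₁/(RT₁) = 249×44.0/(8.314×264) = 4.99 mol.
Isothermal: T stays 264 K; PV = const ⇒ V₂ = 100 L, P₂ = 109 kPa.
W = nRT ln(V₂/V₁) = 4.99×8.314×264×ln(2.28) = 9030 J.
Work done on the gas = −W_by = -9030 J.

-9030 J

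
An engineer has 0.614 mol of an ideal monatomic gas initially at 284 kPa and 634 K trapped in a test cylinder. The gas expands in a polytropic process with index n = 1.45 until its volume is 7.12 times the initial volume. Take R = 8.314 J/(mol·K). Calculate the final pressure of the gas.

16.5 kPa

V₁ = nRT₁/P₁ = 0.614×8.314×634/284 = 11.4 L.
Polytropic n=1.45: T₂ = T₁(V₁/V₂)^(n−1) = 634×(0.140)^0.45 = 262 K; P₂ = P₁(V₁/V₂)^n = 16.5 kPa.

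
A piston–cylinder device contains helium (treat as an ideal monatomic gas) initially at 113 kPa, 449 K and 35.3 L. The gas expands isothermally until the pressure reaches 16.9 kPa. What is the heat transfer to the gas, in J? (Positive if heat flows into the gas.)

n = P₁V₁/(RT₁) = 113×35.3/(8.314×449) = 1.07 mol.
Isothermal: T stays 449 K; PV = const ⇒ V₂ = 236 L, P₂ = 16.9 kPa.
ΔU = 0 (ideal gas, T constant).
W = nRT ln(V₂/V₁) = 1.07×8.314×449×ln(6.69) = 7580 J.
Q = ΔU + W = 7580 J.

7580 J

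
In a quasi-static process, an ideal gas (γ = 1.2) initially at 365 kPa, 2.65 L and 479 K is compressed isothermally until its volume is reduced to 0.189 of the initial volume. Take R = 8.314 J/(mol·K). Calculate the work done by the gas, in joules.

-1610 J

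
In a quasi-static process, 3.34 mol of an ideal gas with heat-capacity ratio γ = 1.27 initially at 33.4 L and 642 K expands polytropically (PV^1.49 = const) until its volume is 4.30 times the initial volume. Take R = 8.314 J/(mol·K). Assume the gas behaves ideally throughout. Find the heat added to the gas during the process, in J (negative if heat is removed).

P₁ = nRT₁/V₁ = 3.34×8.314×642/33.4 = 534 kPa.
Polytropic n=1.49: T₂ = T₁(V₁/V₂)^(n−1) = 642×(0.233)^0.49 = 314 K; P₂ = P₁(V₁/V₂)^n = 60.7 kPa.
W = (P₁V₁−P₂V₂)/(n−1) = (534×33.4−60.7×144)/0.49 = 18600 J.
ΔU = nCvΔT = 3.34×30.8×(314−642) = -33700 J.
Q = ΔU + W = -15100 J.

-15100 J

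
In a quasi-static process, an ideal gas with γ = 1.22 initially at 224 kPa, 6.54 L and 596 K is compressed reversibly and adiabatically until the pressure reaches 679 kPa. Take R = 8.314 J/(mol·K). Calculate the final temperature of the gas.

Adiabatic: T₂/T₁ = (P₂/P₁)^((γ−1)/γ) ⇒ T₂ = 596×(3.03)^0.180 = 728 K; V₂ = 2.64 L.

728 K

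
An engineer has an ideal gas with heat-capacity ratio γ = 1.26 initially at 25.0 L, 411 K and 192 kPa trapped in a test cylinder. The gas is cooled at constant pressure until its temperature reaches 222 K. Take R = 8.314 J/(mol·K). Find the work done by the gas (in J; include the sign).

-2210 J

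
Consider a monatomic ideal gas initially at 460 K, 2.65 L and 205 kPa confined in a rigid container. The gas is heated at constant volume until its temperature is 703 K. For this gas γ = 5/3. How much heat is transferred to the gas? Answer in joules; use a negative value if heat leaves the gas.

430 J

n = P₁V₁/(RT₁) = 205×2.65/(8.314×460) = 0.142 mol.
Isochoric: V stays 2.65 L; P/T = const ⇒ T₂ = 703 K, P₂ = 313 kPa.
W = 0 (no volume change).
ΔU = nCvΔT = 0.142×12.5×(703−460) = 430 J.
Q = ΔU = 430 J.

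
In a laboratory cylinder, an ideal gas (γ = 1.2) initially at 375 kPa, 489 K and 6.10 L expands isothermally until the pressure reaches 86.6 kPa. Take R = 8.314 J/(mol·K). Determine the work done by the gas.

n = P₁V₁/(RT₁) = 375×6.10/(8.314×489) = 0.563 mol.
Isothermal: T stays 489 K; PV = const ⇒ V₂ = 26.4 L, P₂ = 86.6 kPa.
W = nRT ln(V₂/V₁) = 0.563×8.314×489×ln(4.33) = 3350 J.

3350 J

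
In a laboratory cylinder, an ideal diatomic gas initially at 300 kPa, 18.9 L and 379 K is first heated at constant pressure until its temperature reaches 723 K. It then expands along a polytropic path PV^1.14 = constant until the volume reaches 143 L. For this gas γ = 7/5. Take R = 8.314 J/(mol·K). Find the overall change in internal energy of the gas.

n = P₁V₁/(RT₁) = 300×18.9/(8.314×379) = 1.80 mol.
Step 1 — Isobaric: P stays 300 kPa; V/T = const ⇒ T₂ = 723 K, V₂ = 36.1 L.
W = PΔV = 300×(36.1−18.9) kPa·L = 5150 J.
ΔU = nCvΔT = 1.80×20.8×(723−379) = 12900 J.
Q = ΔU + W = nCpΔT = 18000 J.
State after step 1: P = 300 kPa, V = 36.1 L, T = 723 K.
Step 2 — Polytropic n=1.14: T₂ = T₁(V₁/V₂)^(n−1) = 723×(0.252)^0.14 = 596 K; P₂ = P₁(V₁/V₂)^n = 62.4 kPa.
W = (P₁V₁−P₂V₂)/(n−1) = (300×36.1−62.4×143)/0.14 = 13600 J.
ΔU = nCvΔT = 1.80×20.8×(596−723) = -4740 J.
Q = ΔU + W = 8810 J.
Net over both steps: W = 18700 J, Q = 26800 J, ΔU = 8120 J.

8120 J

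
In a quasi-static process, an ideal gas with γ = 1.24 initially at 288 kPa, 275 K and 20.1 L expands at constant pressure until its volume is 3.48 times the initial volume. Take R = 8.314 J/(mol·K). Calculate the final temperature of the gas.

957 K

Isobaric: P stays 288 kPa; V/T = const ⇒ T₂ = 957 K, V₂ = 69.9 L.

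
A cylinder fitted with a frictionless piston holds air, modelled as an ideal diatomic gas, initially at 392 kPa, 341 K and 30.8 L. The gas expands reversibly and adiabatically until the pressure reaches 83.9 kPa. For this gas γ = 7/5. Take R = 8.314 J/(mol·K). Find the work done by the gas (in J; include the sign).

n = P₁V₁/(RT₁) = 392×30.8/(8.314×341) = 4.26 mol.
Adiabatic: T₂/T₁ = (P₂/P₁)^((γ−1)/γ) ⇒ T₂ = 341×(0.214)^0.286 = 220 K; V₂ = 92.6 L.
ΔU = nCvΔT = 4.26×20.8×(220−341) = -10800 J.
Q = 0 for an adiabatic process, so W = −ΔU = 10800 J.

10800 J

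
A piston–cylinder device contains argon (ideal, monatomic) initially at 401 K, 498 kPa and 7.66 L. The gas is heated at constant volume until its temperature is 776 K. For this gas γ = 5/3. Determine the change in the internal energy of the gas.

n = P₁V₁/(RT₁) = 498×7.66/(8.314×401) = 1.14 mol.
Isochoric: V stays 7.66 L; P/T = const ⇒ T₂ = 776 K, P₂ = 964 kPa.
For an ideal gas ΔU = nCvΔT with Cv = (3/2)R = 12.5 J/(mol·K).
ΔU = 1.14×12.5×(776−401) = 5350 J.

5350 J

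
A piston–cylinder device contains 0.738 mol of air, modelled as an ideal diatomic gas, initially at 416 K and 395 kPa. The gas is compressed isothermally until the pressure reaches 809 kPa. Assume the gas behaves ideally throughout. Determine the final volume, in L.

3.16 L

V₁ = nRT₁/P₁ = 0.738×8.314×416/395 = 6.46 L.
Isothermal: T stays 416 K; PV = const ⇒ V₂ = 3.16 L, P₂ = 809 kPa.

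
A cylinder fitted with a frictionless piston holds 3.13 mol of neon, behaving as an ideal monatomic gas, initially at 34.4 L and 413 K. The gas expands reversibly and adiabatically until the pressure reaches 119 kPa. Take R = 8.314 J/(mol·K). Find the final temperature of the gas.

281 K

P₁ = nRT₁/V₁ = 3.13×8.314×413/34.4 = 312 kPa.
Adiabatic: T₂/T₁ = (P₂/P₁)^((γ−1)/γ) ⇒ T₂ = 413×(0.381)^0.400 = 281 K; V₂ = 61.4 L.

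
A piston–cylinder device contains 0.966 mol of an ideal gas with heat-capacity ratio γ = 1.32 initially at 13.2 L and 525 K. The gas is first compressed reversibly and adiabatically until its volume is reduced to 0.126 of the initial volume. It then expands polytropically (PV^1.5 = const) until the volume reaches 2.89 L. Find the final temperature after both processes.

P₁ = nRT₁/V₁ = 0.966×8.314×525/13.2 = 319 kPa.
Step 1 — Adiabatic: TV^(γ−1) = const ⇒ T₂ = 525×(7.94)^0.320 = 1020 K; PV^γ = const ⇒ P₂ = 4920 kPa.
ΔU = nCvΔT = 0.966×26.0×(1020−525) = 12400 J.
Q = 0 for an adiabatic process, so W = −ΔU = -12400 J.
State after step 1: P = 4920 kPa, V = 1.66 L, T = 1020 K.
Step 2 — Polytropic n=1.5: T₂ = T₁(V₁/V₂)^(n−1) = 1020×(0.576)^0.50 = 773 K; P₂ = P₁(V₁/V₂)^n = 2150 kPa.
W = (P₁V₁−P₂V₂)/(n−1) = (4920×1.66−2150×2.89)/0.50 = 3950 J.
ΔU = nCvΔT = 0.966×26.0×(773−1020) = -6170 J.
Q = ΔU + W = -2220 J.
Net over both steps: W = -8440 J, Q = -2220 J, ΔU = 6220 J.

773 K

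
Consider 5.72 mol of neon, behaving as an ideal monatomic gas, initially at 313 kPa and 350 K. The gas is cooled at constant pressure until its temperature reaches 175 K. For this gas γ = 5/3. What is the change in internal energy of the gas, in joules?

-12500 J

V₁ = nRT₁/P₁ = 5.72×8.314×350/313 = 53.2 L.
Isobaric: P stays 313 kPa; V/T = const ⇒ T₂ = 175 K, V₂ = 26.6 L.
For an ideal gas ΔU = nCvΔT with Cv = (3/2)R = 12.5 J/(mol·K).
ΔU = 5.72×12.5×(175−350) = -12500 J.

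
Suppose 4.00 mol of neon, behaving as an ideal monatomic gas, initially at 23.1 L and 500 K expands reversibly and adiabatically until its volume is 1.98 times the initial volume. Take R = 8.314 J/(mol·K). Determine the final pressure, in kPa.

231 kPa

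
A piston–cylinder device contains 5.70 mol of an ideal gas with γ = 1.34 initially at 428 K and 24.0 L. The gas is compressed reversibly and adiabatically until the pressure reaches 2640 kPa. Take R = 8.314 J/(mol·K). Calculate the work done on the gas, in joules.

20000 J

P₁ = nRT₁/V₁ = 5.70×8.314×428/24.0 = 845 kPa.
Adiabatic: T₂/T₁ = (P₂/P₁)^((γ−1)/γ) ⇒ T₂ = 428×(3.12)^0.254 = 571 K; V₂ = 10.3 L.
ΔU = nCvΔT = 5.70×24.5×(571−428) = 20000 J.
Q = 0 for an adiabatic process, so W = −ΔU = -20000 J.
Work done on the gas = −W_by = 20000 J.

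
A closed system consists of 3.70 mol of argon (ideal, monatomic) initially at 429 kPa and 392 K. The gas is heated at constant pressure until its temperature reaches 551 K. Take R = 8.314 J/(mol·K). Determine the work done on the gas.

-4890 J

V₁ = nRT₁/P₁ = 3.70×8.314×392/429 = 28.1 L.
Isobaric: P stays 429 kPa; V/T = const ⇒ T₂ = 551 K, V₂ = 39.5 L.
W = PΔV = 429×(39.5−28.1) kPa·L = 4890 J.
Work done on the gas = −W_by = -4890 J.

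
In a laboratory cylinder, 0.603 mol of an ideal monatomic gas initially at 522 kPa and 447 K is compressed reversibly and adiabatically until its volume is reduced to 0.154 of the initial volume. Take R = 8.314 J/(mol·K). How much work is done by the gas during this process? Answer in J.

-8340 J

V₁ = nRT₁/P₁ = 0.603×8.314×447/522 = 4.29 L.
Adiabatic: TV^(γ−1) = const ⇒ T₂ = 447×(6.49)^0.667 = 1560 K; PV^γ = const ⇒ P₂ = 11800 kPa.
ΔU = nCvΔT = 0.603×12.5×(1560−447) = 8340 J.
Q = 0 for an adiabatic process, so W = −ΔU = -8340 J.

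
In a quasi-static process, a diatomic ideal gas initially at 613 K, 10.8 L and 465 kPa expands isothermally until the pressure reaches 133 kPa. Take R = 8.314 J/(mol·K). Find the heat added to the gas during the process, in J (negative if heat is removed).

6290 J

n = P₁V₁/(RT₁) = 465×10.8/(8.314×613) = 0.985 mol.
Isothermal: T stays 613 K; PV = const ⇒ V₂ = 37.8 L, P₂ = 133 kPa.
ΔU = 0 (ideal gas, T constant).
W = nRT ln(V₂/V₁) = 0.985×8.314×613×ln(3.50) = 6290 J.
Q = ΔU + W = 6290 J.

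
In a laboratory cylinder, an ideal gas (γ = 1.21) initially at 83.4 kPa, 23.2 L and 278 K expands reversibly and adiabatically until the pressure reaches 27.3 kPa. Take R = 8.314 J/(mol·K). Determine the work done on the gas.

-1620 J

n = P₁V₁/(RT₁) = 83.4×23.2/(8.314×278) = 0.837 mol.
Adiabatic: T₂/T₁ = (P₂/P₁)^((γ−1)/γ) ⇒ T₂ = 278×(0.327)^0.174 = 229 K; V₂ = 58.4 L.
ΔU = nCvΔT = 0.837×39.6×(229−278) = -1620 J.
Q = 0 for an adiabatic process, so W = −ΔU = 1620 J.
Work done on the gas = −W_by = -1620 J.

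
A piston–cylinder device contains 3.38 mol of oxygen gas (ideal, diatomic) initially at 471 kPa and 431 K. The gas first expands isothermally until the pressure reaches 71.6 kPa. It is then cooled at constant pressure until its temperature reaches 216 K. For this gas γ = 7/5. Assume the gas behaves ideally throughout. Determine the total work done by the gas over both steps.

16800 J

V₁ = nRT₁/P₁ = 3.38×8.314×431/471 = 25.7 L.
Step 1 — Isothermal: T stays 431 K; PV = const ⇒ V₂ = 169 L, P₂ = 71.6 kPa.
ΔU = 0 (ideal gas, T constant).
W = nRT ln(V₂/V₁) = 3.38×8.314×431×ln(6.58) = 22800 J.
Q = ΔU + W = 22800 J.
State after step 1: P = 71.6 kPa, V = 169 L, T = 431 K.
Step 2 — Isobaric: P stays 71.6 kPa; V/T = const ⇒ T₂ = 216 K, V₂ = 84.8 L.
W = PΔV = 71.6×(84.8−169) kPa·L = -6040 J.
ΔU = nCvΔT = 3.38×20.8×(216−431) = -15100 J.
Q = ΔU + W = nCpΔT = -21100 J.
Net over both steps: W = 16800 J, Q = 1670 J, ΔU = -15100 J.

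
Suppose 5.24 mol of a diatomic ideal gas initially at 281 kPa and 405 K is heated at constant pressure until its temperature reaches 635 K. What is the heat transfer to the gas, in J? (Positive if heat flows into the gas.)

V₁ = nRT₁/P₁ = 5.24×8.314×405/281 = 62.8 L.
Isobaric: P stays 281 kPa; V/T = const ⇒ T₂ = 635 K, V₂ = 98.4 L.
W = PΔV = 281×(98.4−62.8) kPa·L = 10000 J.
ΔU = nCvΔT = 5.24×20.8×(635−405) = 25100 J.
Q = ΔU + W = nCpΔT = 35100 J.

35100 J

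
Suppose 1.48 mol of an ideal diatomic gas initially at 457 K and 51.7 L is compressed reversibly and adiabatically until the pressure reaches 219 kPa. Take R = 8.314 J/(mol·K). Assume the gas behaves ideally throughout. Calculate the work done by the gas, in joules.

P₁ = nRT₁/V₁ = 1.48×8.314×457/51.7 = 109 kPa.
Adiabatic: T₂/T₁ = (P₂/P₁)^((γ−1)/γ) ⇒ T₂ = 457×(2.01)^0.286 = 558 K; V₂ = 31.4 L.
ΔU = nCvΔT = 1.48×20.8×(558−457) = 3110 J.
Q = 0 for an adiabatic process, so W = −ΔU = -3110 J.

-3110 J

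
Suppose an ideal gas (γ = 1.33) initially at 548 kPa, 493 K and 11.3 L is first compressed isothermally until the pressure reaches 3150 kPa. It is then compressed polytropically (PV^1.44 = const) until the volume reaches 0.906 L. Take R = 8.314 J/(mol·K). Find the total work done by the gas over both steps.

n = P₁V₁/(RT₁) = 548×11.3/(8.314×493) = 1.51 mol.
Step 1 — Isothermal: T stays 493 K; PV = const ⇒ V₂ = 1.97 L, P₂ = 3150 kPa.
ΔU = 0 (ideal gas, T constant).
W = nRT ln(V₂/V₁) = 1.51×8.314×493×ln(0.174) = -10800 J.
Q = ΔU + W = -10800 J.
State after step 1: P = 3150 kPa, V = 1.97 L, T = 493 K.
Step 2 — Polytropic n=1.44: T₂ = T₁(V₁/V₂)^(n−1) = 493×(2.17)^0.44 = 693 K; P₂ = P₁(V₁/V₂)^n = 9610 kPa.
W = (P₁V₁−P₂V₂)/(n−1) = (3150×1.97−9610×0.906)/0.44 = -5720 J.
ΔU = nCvΔT = 1.51×25.2×(693−493) = 7620 J.
Q = ΔU + W = 1910 J.
Net over both steps: W = -16500 J, Q = -8920 J, ΔU = 7620 J.

-16500 J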